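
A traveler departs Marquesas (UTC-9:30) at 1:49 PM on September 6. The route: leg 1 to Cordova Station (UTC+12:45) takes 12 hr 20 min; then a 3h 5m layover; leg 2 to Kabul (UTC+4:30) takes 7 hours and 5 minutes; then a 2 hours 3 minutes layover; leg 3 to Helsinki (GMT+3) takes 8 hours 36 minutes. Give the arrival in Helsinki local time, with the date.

11:28 AM on September 8

Convert departure to UTC: 1:49 PM + 9:30 = 11:19 PM UTC on Sep 6.
Add 12 hours 20 minutes leg 1 → 11:39 AM UTC (Sep 7).
Add 3 hours and 5 minutes layover in Cordova Station → 2:44 PM UTC.
Add 7 hours and 5 minutes leg 2 → 9:49 PM UTC.
Add 2 hours 3 minutes layover in Kabul → 11:52 PM UTC.
Add 8 hours 36 minutes leg 3 → 8:28 AM UTC (Sep 8).
Helsinki is UTC+3:00, so local arrival = 8:28 AM + 3:00 = 11:28 AM on Sep 8.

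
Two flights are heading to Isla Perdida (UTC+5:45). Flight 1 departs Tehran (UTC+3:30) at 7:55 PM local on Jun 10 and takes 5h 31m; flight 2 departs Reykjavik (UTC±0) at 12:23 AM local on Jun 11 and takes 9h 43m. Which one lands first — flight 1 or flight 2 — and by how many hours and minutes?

Flight 1 in UTC: 7:55 PM − 3:30 = 4:25 PM on Jun 10.
+5 hours 31 minutes → arrive 9:56 PM UTC on Jun 10.
Flight 2 departs at 12:23 AM UTC (Jun 11).
+9 hours and 43 minutes → arrive 10:06 AM UTC on Jun 11.
Flight 1 lands earlier by 12 hours 10 minutes.

the first, by 12 hours 10 minutes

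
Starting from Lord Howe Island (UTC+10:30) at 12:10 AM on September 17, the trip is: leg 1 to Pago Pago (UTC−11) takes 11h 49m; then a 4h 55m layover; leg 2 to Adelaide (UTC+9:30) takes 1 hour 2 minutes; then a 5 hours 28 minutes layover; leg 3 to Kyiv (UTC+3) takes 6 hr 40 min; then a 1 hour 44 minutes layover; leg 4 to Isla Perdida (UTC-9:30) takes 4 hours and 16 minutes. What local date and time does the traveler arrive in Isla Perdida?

4:04 PM on September 17

Convert departure to UTC: 12:10 AM − 10:30 = 1:40 PM UTC on Sep 16.
Add 11 hours 49 minutes leg 1 → 1:29 AM UTC (Sep 17).
Add 4 hours 55 minutes layover in Pago Pago → 6:24 AM UTC.
Add 1 hour 2 minutes leg 2 → 7:26 AM UTC.
Add 5 hours 28 minutes layover in Adelaide → 12:54 PM UTC.
Add 6 hours and 40 minutes leg 3 → 7:34 PM UTC.
Add 1 hour and 44 minutes layover in Kyiv → 9:18 PM UTC.
Add 4 hours and 16 minutes leg 4 → 1:34 AM UTC (Sep 18).
Isla Perdida is UTC−9:30, so local arrival = 1:34 AM − 9:30 = 4:04 PM on Sep 17.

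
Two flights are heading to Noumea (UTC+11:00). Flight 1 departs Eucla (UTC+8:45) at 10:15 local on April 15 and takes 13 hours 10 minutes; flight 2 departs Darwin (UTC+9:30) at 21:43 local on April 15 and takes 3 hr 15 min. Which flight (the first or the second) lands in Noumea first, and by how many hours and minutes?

Flight 1 in UTC: 10:15 − 8:45 = 01:30 on Apr 15.
+13 hours 10 minutes → arrive 14:40 UTC on Apr 15.
Flight 2 in UTC: 21:43 − 9:30 = 12:13 on Apr 15.
+3 hours 15 minutes → arrive 15:28 UTC on Apr 15.
Flight 1 lands earlier by 48 minutes.

the first, by 48 minutes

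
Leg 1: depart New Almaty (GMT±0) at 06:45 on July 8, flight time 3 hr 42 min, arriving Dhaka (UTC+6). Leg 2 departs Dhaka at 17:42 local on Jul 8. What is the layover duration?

New Almaty is at UTC+0, so departure is already 06:45 UTC on Jul 8.
Add 3 hours 42 minutes flight time → 10:27 UTC.
Dhaka is UTC+6:00, so local arrival = 10:27 + 6:00 = 16:27 on Jul 8.
Layover = 17:42 − 16:27 = 1 hour 15 minutes.

1 hour 15 minutes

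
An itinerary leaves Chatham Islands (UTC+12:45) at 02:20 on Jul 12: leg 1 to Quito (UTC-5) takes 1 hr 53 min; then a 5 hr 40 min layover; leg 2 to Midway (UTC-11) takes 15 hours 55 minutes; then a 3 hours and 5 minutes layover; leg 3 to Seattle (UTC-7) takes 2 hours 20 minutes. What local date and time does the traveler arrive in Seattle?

11:28 on July 12

Convert departure to UTC: 02:20 − 12:45 = 13:35 UTC on Jul 11.
Add 1 hour and 53 minutes leg 1 → 15:28 UTC.
Add 5 hours and 40 minutes layover in Quito → 21:08 UTC.
Add 15 hours and 55 minutes leg 2 → 13:03 UTC (Jul 12).
Add 3 hours and 5 minutes layover in Midway → 16:08 UTC.
Add 2 hours and 20 minutes leg 3 → 18:28 UTC.
Seattle is UTC−7:00, so local arrival = 18:28 − 7:00 = 11:28 on Jul 12.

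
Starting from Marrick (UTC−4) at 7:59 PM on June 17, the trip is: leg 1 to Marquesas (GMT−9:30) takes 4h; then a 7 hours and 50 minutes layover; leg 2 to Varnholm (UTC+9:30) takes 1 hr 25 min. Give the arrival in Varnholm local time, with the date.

Convert departure to UTC: 7:59 PM + 4:00 = 11:59 PM UTC on Jun 17.
Add 4 hours leg 1 → 3:59 AM UTC (Jun 18).
Add 7 hours 50 minutes layover in Marquesas → 11:49 AM UTC.
Add 1 hour 25 minutes leg 2 → 1:14 PM UTC.
Varnholm is UTC+9:30, so local arrival = 1:14 PM + 9:30 = 10:44 PM on Jun 18.

10:44 PM on June 18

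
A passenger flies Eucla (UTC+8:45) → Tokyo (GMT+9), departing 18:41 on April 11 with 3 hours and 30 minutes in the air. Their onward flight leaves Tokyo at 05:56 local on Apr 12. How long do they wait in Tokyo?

7 hours 30 minutes

Convert departure to UTC: 18:41 − 8:45 = 09:56 UTC on Apr 11.
Add 3 hours 30 minutes flight time → 13:26 UTC.
Tokyo is UTC+9:00, so local arrival = 13:26 + 9:00 = 22:26 on Apr 11.
Layover = 05:56 − 22:26 (+1 day) = 7 hours 30 minutes.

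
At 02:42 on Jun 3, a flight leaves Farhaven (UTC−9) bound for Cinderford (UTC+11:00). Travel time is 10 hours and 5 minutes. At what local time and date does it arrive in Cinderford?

Cinderford is 20:00 ahead of Farhaven.
After 10 hours 5 minutes it is 12:47 in Farhaven.
Shift by the zone difference: 12:47 + 20:00 = 08:47 on Jun 4 in Cinderford.

08:47 on June 4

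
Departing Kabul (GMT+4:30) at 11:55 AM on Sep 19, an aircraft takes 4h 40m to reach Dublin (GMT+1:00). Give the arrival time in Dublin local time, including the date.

1:05 PM on Sep 19

Convert departure to UTC: 11:55 AM − 4:30 = 7:25 AM UTC on Sep 19.
Add 4 hours 40 minutes travel time → 12:05 PM UTC.
Dublin is UTC+1:00, so local arrival = 12:05 PM + 1:00 = 1:05 PM on Sep 19.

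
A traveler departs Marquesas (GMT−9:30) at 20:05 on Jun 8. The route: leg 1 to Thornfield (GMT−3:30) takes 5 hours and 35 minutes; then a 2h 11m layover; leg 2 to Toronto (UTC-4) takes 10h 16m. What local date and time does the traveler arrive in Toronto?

Convert departure to UTC: 20:05 + 9:30 = 05:35 UTC on Jun 9.
Add 5 hours 35 minutes leg 1 → 11:10 UTC.
Add 2 hours 11 minutes layover in Thornfield → 13:21 UTC.
Add 10 hours and 16 minutes leg 2 → 23:37 UTC.
Toronto is UTC−4:00, so local arrival = 23:37 − 4:00 = 19:37 on Jun 9.

19:37 on June 9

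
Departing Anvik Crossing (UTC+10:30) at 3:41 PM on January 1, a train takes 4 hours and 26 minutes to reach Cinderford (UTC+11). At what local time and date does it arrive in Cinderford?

8:37 PM on January 1

Convert departure to UTC: 3:41 PM − 10:30 = 5:11 AM UTC on Jan 1.
Add 4 hours and 26 minutes travel time → 9:37 AM UTC.
Cinderford is UTC+11:00, so local arrival = 9:37 AM + 11:00 = 8:37 PM on Jan 1.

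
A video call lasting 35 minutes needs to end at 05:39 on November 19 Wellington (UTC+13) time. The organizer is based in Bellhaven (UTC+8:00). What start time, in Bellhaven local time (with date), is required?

Target end time in UTC: 05:39 − 13:00 = 16:39 on Nov 18.
Subtract 35 minutes → start 16:04 UTC on Nov 18.
Bellhaven is UTC+8:00: 16:04 + 8:00 = 00:04 on Nov 19.

00:04 on Nov 19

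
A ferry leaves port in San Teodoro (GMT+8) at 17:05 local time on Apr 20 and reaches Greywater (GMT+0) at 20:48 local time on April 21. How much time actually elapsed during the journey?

35 hours 43 minutes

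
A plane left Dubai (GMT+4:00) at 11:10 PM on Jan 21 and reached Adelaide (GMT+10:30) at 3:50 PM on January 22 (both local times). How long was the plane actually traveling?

10 hours 10 minutes

Departure in UTC: 11:10 PM − 4:00 = 7:10 PM on Jan 21.
Arrival in UTC: 3:50 PM − 10:30 = 5:20 AM on Jan 22.
Elapsed = 5:20 AM − 7:10 PM (+1 day) = 10 hours 10 minutes.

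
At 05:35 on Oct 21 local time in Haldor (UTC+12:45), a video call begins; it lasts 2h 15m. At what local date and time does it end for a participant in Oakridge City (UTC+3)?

Convert start to UTC: 05:35 − 12:45 = 16:50 UTC on Oct 20.
Add 2 hours 15 minutes duration → 19:05 UTC.
Oakridge City is UTC+3:00, so local end time = 19:05 + 3:00 = 22:05 on Oct 20.

22:05 on Oct 20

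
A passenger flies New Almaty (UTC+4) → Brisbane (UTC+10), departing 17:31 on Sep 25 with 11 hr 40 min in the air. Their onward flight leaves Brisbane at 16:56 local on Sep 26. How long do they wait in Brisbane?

Convert departure to UTC: 17:31 − 4:00 = 13:31 UTC on Sep 25.
Add 11 hours 40 minutes flight time → 01:11 UTC (Sep 26).
Brisbane is UTC+10:00, so local arrival = 01:11 + 10:00 = 11:11 on Sep 26.
Layover = 16:56 − 11:11 = 5 hours 45 minutes.

5 hours 45 minutes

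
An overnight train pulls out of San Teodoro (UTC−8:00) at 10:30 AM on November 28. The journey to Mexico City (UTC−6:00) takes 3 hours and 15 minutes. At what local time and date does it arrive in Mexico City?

Mexico City is 2:00 ahead of San Teodoro.
After 3 hours 15 minutes it is 1:45 PM in San Teodoro.
Shift by the zone difference: 1:45 PM + 2:00 = 3:45 PM on Nov 28 in Mexico City.

3:45 PM on November 28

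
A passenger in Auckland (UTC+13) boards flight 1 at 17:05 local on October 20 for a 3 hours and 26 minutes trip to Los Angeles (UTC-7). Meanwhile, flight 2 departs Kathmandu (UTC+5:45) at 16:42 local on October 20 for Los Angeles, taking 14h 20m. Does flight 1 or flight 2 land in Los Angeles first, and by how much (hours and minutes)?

the first, by 17 hours 46 minutes

Flight 1 in UTC: 17:05 − 13:00 = 04:05 on Oct 20.
+3 hours and 26 minutes → arrive 07:31 UTC on Oct 20.
Flight 2 in UTC: 16:42 − 5:45 = 10:57 on Oct 20.
+14 hours and 20 minutes → arrive 01:17 UTC on Oct 21.
Flight 1 lands earlier by 17 hours 46 minutes.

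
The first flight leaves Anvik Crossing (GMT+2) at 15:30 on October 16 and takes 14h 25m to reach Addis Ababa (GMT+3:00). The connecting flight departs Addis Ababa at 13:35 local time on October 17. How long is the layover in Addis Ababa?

Convert departure to UTC: 15:30 − 2:00 = 13:30 UTC on Oct 16.
Add 14 hours and 25 minutes flight time → 03:55 UTC (Oct 17).
Addis Ababa is UTC+3:00, so local arrival = 03:55 + 3:00 = 06:55 on Oct 17.
Layover = 13:35 − 06:55 = 6 hours 40 minutes.

6 hours 40 minutes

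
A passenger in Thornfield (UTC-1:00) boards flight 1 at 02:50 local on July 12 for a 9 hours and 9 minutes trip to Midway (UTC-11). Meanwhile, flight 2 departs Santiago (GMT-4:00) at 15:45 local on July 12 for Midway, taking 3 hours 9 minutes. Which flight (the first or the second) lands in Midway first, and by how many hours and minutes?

Flight 1 in UTC: 02:50 + 1:00 = 03:50 on Jul 12.
+9 hours 9 minutes → arrive 12:59 UTC on Jul 12.
Flight 2 in UTC: 15:45 + 4:00 = 19:45 on Jul 12.
+3 hours and 9 minutes → arrive 22:54 UTC on Jul 12.
Flight 1 lands earlier by 9 hours 55 minutes.

the first, by 9 hours 55 minutes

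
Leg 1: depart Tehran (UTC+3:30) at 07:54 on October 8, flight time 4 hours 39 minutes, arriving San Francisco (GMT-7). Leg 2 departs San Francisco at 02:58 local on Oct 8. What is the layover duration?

Convert departure to UTC: 07:54 − 3:30 = 04:24 UTC on Oct 8.
Add 4 hours 39 minutes flight time → 09:03 UTC.
San Francisco is UTC−7:00, so local arrival = 09:03 − 7:00 = 02:03 on Oct 8.
Layover = 02:58 − 02:03 = 55 minutes.

55 minutes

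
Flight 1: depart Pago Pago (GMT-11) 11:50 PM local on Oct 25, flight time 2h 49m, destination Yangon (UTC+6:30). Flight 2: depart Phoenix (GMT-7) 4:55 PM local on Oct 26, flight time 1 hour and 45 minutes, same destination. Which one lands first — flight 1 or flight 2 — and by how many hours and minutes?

the first, by 12 hours 1 minute

Flight 1 in UTC: 11:50 PM + 11:00 = 10:50 AM on Oct 26.
+2 hours and 49 minutes → arrive 1:39 PM UTC on Oct 26.
Flight 2 in UTC: 4:55 PM + 7:00 = 11:55 PM on Oct 26.
+1 hour and 45 minutes → arrive 1:40 AM UTC on Oct 27.
Flight 1 lands earlier by 12 hours 1 minute.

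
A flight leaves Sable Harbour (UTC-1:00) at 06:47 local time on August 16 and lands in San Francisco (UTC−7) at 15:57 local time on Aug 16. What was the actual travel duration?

15 hours 10 minutes

San Francisco is 6:00 behind Sable Harbour.
Clock-face elapsed time (ignoring zones) is 9 hours 10 minutes.
Actual elapsed = 9 hours 10 minutes + 6:00 = 15 hours 10 minutes.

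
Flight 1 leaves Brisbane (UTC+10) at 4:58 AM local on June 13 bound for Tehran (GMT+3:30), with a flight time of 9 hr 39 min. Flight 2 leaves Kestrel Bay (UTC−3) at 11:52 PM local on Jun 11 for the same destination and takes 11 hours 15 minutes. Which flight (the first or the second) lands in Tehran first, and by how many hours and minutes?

the second, by 14 hours 30 minutes

Flight 1 in UTC: 4:58 AM − 10:00 = 6:58 PM on Jun 12.
+9 hours 39 minutes → arrive 4:37 AM UTC on Jun 13.
Flight 2 in UTC: 11:52 PM + 3:00 = 2:52 AM on Jun 12.
+11 hours and 15 minutes → arrive 2:07 PM UTC on Jun 12.
Flight 2 lands earlier by 14 hours 30 minutes.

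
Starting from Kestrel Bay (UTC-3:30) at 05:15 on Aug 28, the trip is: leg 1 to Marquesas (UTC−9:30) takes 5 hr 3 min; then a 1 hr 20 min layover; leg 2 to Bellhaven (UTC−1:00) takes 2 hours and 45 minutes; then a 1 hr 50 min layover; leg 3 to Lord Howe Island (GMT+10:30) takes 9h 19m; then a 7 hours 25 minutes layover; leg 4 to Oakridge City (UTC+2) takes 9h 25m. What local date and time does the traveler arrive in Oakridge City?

23:52 on August 29

Convert departure to UTC: 05:15 + 3:30 = 08:45 UTC on Aug 28.
Add 5 hours 3 minutes leg 1 → 13:48 UTC.
Add 1 hour and 20 minutes layover in Marquesas → 15:08 UTC.
Add 2 hours and 45 minutes leg 2 → 17:53 UTC.
Add 1 hour 50 minutes layover in Bellhaven → 19:43 UTC.
Add 9 hours 19 minutes leg 3 → 05:02 UTC (Aug 29).
Add 7 hours 25 minutes layover in Lord Howe Island → 12:27 UTC.
Add 9 hours 25 minutes leg 4 → 21:52 UTC.
Oakridge City is UTC+2:00, so local arrival = 21:52 + 2:00 = 23:52 on Aug 29.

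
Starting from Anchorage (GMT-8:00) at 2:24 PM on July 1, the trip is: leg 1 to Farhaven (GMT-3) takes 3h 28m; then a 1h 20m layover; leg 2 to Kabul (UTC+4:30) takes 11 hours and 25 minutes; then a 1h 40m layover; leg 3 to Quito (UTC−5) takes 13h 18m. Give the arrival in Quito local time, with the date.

12:35 AM on July 3

Convert departure to UTC: 2:24 PM + 8:00 = 10:24 PM UTC on Jul 1.
Add 3 hours and 28 minutes leg 1 → 1:52 AM UTC (Jul 2).
Add 1 hour and 20 minutes layover in Farhaven → 3:12 AM UTC.
Add 11 hours 25 minutes leg 2 → 2:37 PM UTC.
Add 1 hour and 40 minutes layover in Kabul → 4:17 PM UTC.
Add 13 hours and 18 minutes leg 3 → 5:35 AM UTC (Jul 3).
Quito is UTC−5:00, so local arrival = 5:35 AM − 5:00 = 12:35 AM on Jul 3.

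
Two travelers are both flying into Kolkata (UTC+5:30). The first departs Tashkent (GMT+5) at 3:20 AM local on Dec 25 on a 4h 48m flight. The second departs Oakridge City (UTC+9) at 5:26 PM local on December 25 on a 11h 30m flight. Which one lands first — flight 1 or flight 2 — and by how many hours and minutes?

Flight 1 in UTC: 3:20 AM − 5:00 = 10:20 PM on Dec 24.
+4 hours and 48 minutes → arrive 3:08 AM UTC on Dec 25.
Flight 2 in UTC: 5:26 PM − 9:00 = 8:26 AM on Dec 25.
+11 hours and 30 minutes → arrive 7:56 PM UTC on Dec 25.
Flight 1 lands earlier by 16 hours 48 minutes.

the first, by 16 hours 48 minutes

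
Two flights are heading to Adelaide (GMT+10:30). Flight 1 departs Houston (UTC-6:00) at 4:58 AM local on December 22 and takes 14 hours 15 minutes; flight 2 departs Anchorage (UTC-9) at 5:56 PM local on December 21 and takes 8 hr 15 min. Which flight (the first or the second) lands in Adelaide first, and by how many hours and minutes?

the second, by 14 hours 2 minutes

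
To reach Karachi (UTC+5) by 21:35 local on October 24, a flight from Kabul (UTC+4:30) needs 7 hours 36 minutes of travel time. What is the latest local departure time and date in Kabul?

13:29 on Oct 24

Target arrival in UTC: 21:35 − 5:00 = 16:35 on Oct 24.
Subtract 7 hours and 36 minutes → departure 08:59 UTC on Oct 24.
Kabul is UTC+4:30: 08:59 + 4:30 = 13:29 on Oct 24.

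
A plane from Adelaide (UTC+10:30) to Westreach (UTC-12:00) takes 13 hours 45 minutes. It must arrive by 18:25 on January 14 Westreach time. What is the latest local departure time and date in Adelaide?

03:10 on January 15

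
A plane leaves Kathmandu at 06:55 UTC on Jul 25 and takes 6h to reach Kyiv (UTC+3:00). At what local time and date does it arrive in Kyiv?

15:55 on July 25

Departure is given in UTC: 06:55 on Jul 25.
Add 6 hours → 12:55 UTC.
Kyiv is UTC+3:00: 12:55 + 3:00 = 15:55 on Jul 25.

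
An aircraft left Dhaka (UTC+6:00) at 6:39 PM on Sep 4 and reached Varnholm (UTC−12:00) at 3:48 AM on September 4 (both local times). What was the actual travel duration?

3 hours 9 minutes

Varnholm is 18:00 behind Dhaka.
Clock-face elapsed time (ignoring zones) is −14 hours 51 minutes.
Actual elapsed = −14 hours 51 minutes + 18:00 = 3 hours 9 minutes.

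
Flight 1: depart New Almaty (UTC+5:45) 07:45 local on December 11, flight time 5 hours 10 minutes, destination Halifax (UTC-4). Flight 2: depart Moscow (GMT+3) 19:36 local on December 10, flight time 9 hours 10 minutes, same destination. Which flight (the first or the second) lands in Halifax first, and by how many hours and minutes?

Flight 1 in UTC: 07:45 − 5:45 = 02:00 on Dec 11.
+5 hours and 10 minutes → arrive 07:10 UTC on Dec 11.
Flight 2 in UTC: 19:36 − 3:00 = 16:36 on Dec 10.
+9 hours 10 minutes → arrive 01:46 UTC on Dec 11.
Flight 2 lands earlier by 5 hours 24 minutes.

the second, by 5 hours 24 minutes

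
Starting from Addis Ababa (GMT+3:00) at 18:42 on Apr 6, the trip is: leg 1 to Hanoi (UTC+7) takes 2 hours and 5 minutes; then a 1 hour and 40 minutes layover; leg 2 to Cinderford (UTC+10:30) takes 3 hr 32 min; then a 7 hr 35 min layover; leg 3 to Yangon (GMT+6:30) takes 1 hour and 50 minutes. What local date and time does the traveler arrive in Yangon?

Convert departure to UTC: 18:42 − 3:00 = 15:42 UTC on Apr 6.
Add 2 hours 5 minutes leg 1 → 17:47 UTC.
Add 1 hour and 40 minutes layover in Hanoi → 19:27 UTC.
Add 3 hours and 32 minutes leg 2 → 22:59 UTC.
Add 7 hours 35 minutes layover in Cinderford → 06:34 UTC (Apr 7).
Add 1 hour 50 minutes leg 3 → 08:24 UTC.
Yangon is UTC+6:30, so local arrival = 08:24 + 6:30 = 14:54 on Apr 7.

14:54 on April 7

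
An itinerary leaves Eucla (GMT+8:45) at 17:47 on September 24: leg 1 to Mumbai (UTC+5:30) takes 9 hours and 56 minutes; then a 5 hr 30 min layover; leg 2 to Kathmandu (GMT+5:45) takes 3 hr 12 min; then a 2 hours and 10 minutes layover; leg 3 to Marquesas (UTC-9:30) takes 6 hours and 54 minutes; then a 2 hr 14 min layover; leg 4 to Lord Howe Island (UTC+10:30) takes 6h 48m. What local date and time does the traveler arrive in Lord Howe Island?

08:16 on Sep 26

Convert departure to UTC: 17:47 − 8:45 = 09:02 UTC on Sep 24.
Add 9 hours 56 minutes leg 1 → 18:58 UTC.
Add 5 hours 30 minutes layover in Mumbai → 00:28 UTC (Sep 25).
Add 3 hours 12 minutes leg 2 → 03:40 UTC.
Add 2 hours 10 minutes layover in Kathmandu → 05:50 UTC.
Add 6 hours 54 minutes leg 3 → 12:44 UTC.
Add 2 hours and 14 minutes layover in Marquesas → 14:58 UTC.
Add 6 hours and 48 minutes leg 4 → 21:46 UTC.
Lord Howe Island is UTC+10:30, so local arrival = 21:46 + 10:30 = 08:16 on Sep 26.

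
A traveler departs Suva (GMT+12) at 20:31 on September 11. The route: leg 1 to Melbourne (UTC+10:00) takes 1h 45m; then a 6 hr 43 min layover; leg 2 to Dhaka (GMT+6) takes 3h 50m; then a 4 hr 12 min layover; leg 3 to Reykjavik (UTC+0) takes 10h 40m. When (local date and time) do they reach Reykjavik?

Convert departure to UTC: 20:31 − 12:00 = 08:31 UTC on Sep 11.
Add 1 hour and 45 minutes leg 1 → 10:16 UTC.
Add 6 hours and 43 minutes layover in Melbourne → 16:59 UTC.
Add 3 hours and 50 minutes leg 2 → 20:49 UTC.
Add 4 hours 12 minutes layover in Dhaka → 01:01 UTC (Sep 12).
Add 10 hours 40 minutes leg 3 → 11:41 UTC.
Reykjavik is UTC+0, so local arrival is the same: 11:41 on Sep 12.

11:41 on Sep 12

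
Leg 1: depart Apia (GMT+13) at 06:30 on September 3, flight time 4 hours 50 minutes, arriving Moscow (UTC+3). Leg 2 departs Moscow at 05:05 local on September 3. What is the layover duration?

Convert departure to UTC: 06:30 − 13:00 = 17:30 UTC on Sep 2.
Add 4 hours and 50 minutes flight time → 22:20 UTC.
Moscow is UTC+3:00, so local arrival = 22:20 + 3:00 = 01:20 on Sep 3.
Layover = 05:05 − 01:20 = 3 hours 45 minutes.

3 hours 45 minutes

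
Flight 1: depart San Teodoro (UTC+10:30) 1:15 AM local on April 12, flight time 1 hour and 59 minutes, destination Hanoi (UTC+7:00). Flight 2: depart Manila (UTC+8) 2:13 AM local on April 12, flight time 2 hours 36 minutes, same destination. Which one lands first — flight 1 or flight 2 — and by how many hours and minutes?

the first, by 4 hours 5 minutes

Flight 1 in UTC: 1:15 AM − 10:30 = 2:45 PM on Apr 11.
+1 hour 59 minutes → arrive 4:44 PM UTC on Apr 11.
Flight 2 in UTC: 2:13 AM − 8:00 = 6:13 PM on Apr 11.
+2 hours 36 minutes → arrive 8:49 PM UTC on Apr 11.
Flight 1 lands earlier by 4 hours 5 minutes.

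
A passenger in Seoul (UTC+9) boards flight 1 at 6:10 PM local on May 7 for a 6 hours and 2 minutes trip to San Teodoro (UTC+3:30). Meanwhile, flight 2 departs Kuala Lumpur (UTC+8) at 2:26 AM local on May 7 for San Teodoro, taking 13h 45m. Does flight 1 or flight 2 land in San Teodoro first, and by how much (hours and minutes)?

the second, by 7 hours 1 minute

Flight 1 in UTC: 6:10 PM − 9:00 = 9:10 AM on May 7.
+6 hours 2 minutes → arrive 3:12 PM UTC on May 7.
Flight 2 in UTC: 2:26 AM − 8:00 = 6:26 PM on May 6.
+13 hours 45 minutes → arrive 8:11 AM UTC on May 7.
Flight 2 lands earlier by 7 hours 1 minute.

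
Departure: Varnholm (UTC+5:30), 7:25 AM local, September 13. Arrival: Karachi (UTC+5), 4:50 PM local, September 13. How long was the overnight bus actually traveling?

Departure in UTC: 7:25 AM − 5:30 = 1:55 AM on Sep 13.
Arrival in UTC: 4:50 PM − 5:00 = 11:50 AM on Sep 13.
Elapsed = 11:50 AM − 1:55 AM = 9 hours 55 minutes.

9 hours 55 minutes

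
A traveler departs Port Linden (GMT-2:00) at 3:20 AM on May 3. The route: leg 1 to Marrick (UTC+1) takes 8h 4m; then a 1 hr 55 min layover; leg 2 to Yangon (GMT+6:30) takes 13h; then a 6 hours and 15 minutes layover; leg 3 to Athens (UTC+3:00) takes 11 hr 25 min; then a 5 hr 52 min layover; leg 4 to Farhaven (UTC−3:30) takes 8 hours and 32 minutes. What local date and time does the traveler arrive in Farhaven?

Convert departure to UTC: 3:20 AM + 2:00 = 5:20 AM UTC on May 3.
Add 8 hours and 4 minutes leg 1 → 1:24 PM UTC.
Add 1 hour and 55 minutes layover in Marrick → 3:19 PM UTC.
Add 13 hours leg 2 → 4:19 AM UTC (May 4).
Add 6 hours and 15 minutes layover in Yangon → 10:34 AM UTC.
Add 11 hours 25 minutes leg 3 → 9:59 PM UTC.
Add 5 hours 52 minutes layover in Athens → 3:51 AM UTC (May 5).
Add 8 hours and 32 minutes leg 4 → 12:23 PM UTC.
Farhaven is UTC−3:30, so local arrival = 12:23 PM − 3:30 = 8:53 AM on May 5.

8:53 AM on May 5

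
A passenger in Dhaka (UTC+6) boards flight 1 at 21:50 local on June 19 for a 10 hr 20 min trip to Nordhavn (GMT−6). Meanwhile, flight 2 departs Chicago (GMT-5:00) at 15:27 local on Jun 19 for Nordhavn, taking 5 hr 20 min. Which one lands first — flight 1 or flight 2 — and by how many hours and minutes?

the second, by 23 minutes

Flight 1 in UTC: 21:50 − 6:00 = 15:50 on Jun 19.
+10 hours and 20 minutes → arrive 02:10 UTC on Jun 20.
Flight 2 in UTC: 15:27 + 5:00 = 20:27 on Jun 19.
+5 hours and 20 minutes → arrive 01:47 UTC on Jun 20.
Flight 2 lands earlier by 23 minutes.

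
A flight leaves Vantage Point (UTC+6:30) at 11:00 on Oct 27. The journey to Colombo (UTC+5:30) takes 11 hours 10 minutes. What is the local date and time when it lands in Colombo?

21:10 on October 27

Convert departure to UTC: 11:00 − 6:30 = 04:30 UTC on Oct 27.
Add 11 hours and 10 minutes travel time → 15:40 UTC.
Colombo is UTC+5:30, so local arrival = 15:40 + 5:30 = 21:10 on Oct 27.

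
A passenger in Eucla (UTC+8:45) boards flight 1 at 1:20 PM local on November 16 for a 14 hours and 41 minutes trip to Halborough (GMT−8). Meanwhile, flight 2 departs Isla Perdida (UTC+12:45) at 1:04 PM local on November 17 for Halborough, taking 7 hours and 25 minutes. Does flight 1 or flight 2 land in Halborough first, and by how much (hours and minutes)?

the first, by 12 hours 28 minutes

Flight 1 in UTC: 1:20 PM − 8:45 = 4:35 AM on Nov 16.
+14 hours 41 minutes → arrive 7:16 PM UTC on Nov 16.
Flight 2 in UTC: 1:04 PM − 12:45 = 12:19 AM on Nov 17.
+7 hours and 25 minutes → arrive 7:44 AM UTC on Nov 17.
Flight 1 lands earlier by 12 hours 28 minutes.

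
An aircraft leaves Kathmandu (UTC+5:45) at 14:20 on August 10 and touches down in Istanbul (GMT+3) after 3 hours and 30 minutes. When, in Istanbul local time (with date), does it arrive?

Convert departure to UTC: 14:20 − 5:45 = 08:35 UTC on Aug 10.
Add 3 hours 30 minutes travel time → 12:05 UTC.
Istanbul is UTC+3:00, so local arrival = 12:05 + 3:00 = 15:05 on Aug 10.

15:05 on August 10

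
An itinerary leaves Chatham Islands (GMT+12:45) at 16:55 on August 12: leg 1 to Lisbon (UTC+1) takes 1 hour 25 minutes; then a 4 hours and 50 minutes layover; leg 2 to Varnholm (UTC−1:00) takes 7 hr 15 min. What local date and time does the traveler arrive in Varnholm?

Convert departure to UTC: 16:55 − 12:45 = 04:10 UTC on Aug 12.
Add 1 hour and 25 minutes leg 1 → 05:35 UTC.
Add 4 hours and 50 minutes layover in Lisbon → 10:25 UTC.
Add 7 hours and 15 minutes leg 2 → 17:40 UTC.
Varnholm is UTC−1:00, so local arrival = 17:40 − 1:00 = 16:40 on Aug 12.

16:40 on August 12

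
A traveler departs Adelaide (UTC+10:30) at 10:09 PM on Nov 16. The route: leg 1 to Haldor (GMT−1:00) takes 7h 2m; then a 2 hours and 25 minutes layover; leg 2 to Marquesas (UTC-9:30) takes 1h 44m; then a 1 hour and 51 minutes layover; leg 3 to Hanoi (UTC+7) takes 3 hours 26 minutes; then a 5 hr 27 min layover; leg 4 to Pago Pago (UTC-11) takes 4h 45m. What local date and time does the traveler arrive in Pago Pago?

3:19 AM on November 17

Convert departure to UTC: 10:09 PM − 10:30 = 11:39 AM UTC on Nov 16.
Add 7 hours and 2 minutes leg 1 → 6:41 PM UTC.
Add 2 hours and 25 minutes layover in Haldor → 9:06 PM UTC.
Add 1 hour 44 minutes leg 2 → 10:50 PM UTC.
Add 1 hour and 51 minutes layover in Marquesas → 12:41 AM UTC (Nov 17).
Add 3 hours and 26 minutes leg 3 → 4:07 AM UTC.
Add 5 hours and 27 minutes layover in Hanoi → 9:34 AM UTC.
Add 4 hours 45 minutes leg 4 → 2:19 PM UTC.
Pago Pago is UTC−11:00, so local arrival = 2:19 PM − 11:00 = 3:19 AM on Nov 17.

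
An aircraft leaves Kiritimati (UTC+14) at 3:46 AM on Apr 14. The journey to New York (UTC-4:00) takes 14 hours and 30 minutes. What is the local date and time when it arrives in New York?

New York is 18:00 behind Kiritimati.
After 14 hours and 30 minutes it is 6:16 PM in Kiritimati.
Shift by the zone difference: 6:16 PM − 18:00 = 12:16 AM on Apr 14 in New York.

12:16 AM on April 14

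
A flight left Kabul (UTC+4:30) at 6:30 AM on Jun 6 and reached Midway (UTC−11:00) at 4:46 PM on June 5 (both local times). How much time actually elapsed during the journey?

1 hour 46 minutes

Departure in UTC: 6:30 AM − 4:30 = 2:00 AM on Jun 6.
Arrival in UTC: 4:46 PM + 11:00 = 3:46 AM on Jun 6.
Elapsed = 3:46 AM − 2:00 AM = 1 hour 46 minutes.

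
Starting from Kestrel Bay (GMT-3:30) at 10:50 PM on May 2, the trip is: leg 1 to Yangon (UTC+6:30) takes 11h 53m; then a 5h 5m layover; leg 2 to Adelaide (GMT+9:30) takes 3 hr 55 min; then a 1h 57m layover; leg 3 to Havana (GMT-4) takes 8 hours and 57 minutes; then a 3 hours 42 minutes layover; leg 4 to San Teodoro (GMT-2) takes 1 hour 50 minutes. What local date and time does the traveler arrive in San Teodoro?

Convert departure to UTC: 10:50 PM + 3:30 = 2:20 AM UTC on May 3.
Add 11 hours 53 minutes leg 1 → 2:13 PM UTC.
Add 5 hours 5 minutes layover in Yangon → 7:18 PM UTC.
Add 3 hours and 55 minutes leg 2 → 11:13 PM UTC.
Add 1 hour and 57 minutes layover in Adelaide → 1:10 AM UTC (May 4).
Add 8 hours and 57 minutes leg 3 → 10:07 AM UTC.
Add 3 hours 42 minutes layover in Havana → 1:49 PM UTC.
Add 1 hour 50 minutes leg 4 → 3:39 PM UTC.
San Teodoro is UTC−2:00, so local arrival = 3:39 PM − 2:00 = 1:39 PM on May 4.

1:39 PM on May 4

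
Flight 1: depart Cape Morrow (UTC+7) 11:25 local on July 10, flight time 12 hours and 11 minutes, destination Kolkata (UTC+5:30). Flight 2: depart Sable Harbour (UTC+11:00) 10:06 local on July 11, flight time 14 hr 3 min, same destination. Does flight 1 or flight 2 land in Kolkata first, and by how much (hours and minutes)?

the first, by 20 hours 33 minutes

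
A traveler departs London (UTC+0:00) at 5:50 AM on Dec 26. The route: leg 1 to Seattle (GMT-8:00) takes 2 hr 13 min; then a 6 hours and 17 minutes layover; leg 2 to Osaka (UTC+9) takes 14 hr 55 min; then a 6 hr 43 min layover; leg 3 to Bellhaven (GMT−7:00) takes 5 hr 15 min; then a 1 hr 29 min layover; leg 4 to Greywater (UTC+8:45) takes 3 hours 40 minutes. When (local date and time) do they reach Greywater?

London is at UTC+0, so departure is already 5:50 AM UTC on Dec 26.
Add 2 hours and 13 minutes leg 1 → 8:03 AM UTC.
Add 6 hours and 17 minutes layover in Seattle → 2:20 PM UTC.
Add 14 hours 55 minutes leg 2 → 5:15 AM UTC (Dec 27).
Add 6 hours and 43 minutes layover in Osaka → 11:58 AM UTC.
Add 5 hours 15 minutes leg 3 → 5:13 PM UTC.
Add 1 hour and 29 minutes layover in Bellhaven → 6:42 PM UTC.
Add 3 hours and 40 minutes leg 4 → 10:22 PM UTC.
Greywater is UTC+8:45, so local arrival = 10:22 PM + 8:45 = 7:07 AM on Dec 28.

7:07 AM on December 28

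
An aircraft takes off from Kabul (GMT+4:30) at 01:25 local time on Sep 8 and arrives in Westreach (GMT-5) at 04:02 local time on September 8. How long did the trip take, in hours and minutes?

12 hours 7 minutes

Departure in UTC: 01:25 − 4:30 = 20:55 on Sep 7.
Arrival in UTC: 04:02 + 5:00 = 09:02 on Sep 8.
Elapsed = 09:02 − 20:55 (+1 day) = 12 hours 7 minutes.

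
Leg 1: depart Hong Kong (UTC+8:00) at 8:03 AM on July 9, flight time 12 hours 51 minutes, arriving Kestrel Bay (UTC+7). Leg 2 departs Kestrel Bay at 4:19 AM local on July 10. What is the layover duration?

Convert departure to UTC: 8:03 AM − 8:00 = 12:03 AM UTC on Jul 9.
Add 12 hours and 51 minutes flight time → 12:54 PM UTC.
Kestrel Bay is UTC+7:00, so local arrival = 12:54 PM + 7:00 = 7:54 PM on Jul 9.
Layover = 4:19 AM − 7:54 PM (+1 day) = 8 hours 25 minutes.

8 hours 25 minutes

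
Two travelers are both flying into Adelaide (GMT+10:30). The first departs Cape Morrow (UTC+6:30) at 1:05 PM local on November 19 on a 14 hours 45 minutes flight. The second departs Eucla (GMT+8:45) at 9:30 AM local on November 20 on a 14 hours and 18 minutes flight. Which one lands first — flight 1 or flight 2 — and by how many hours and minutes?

Flight 1 in UTC: 1:05 PM − 6:30 = 6:35 AM on Nov 19.
+14 hours and 45 minutes → arrive 9:20 PM UTC on Nov 19.
Flight 2 in UTC: 9:30 AM − 8:45 = 12:45 AM on Nov 20.
+14 hours 18 minutes → arrive 3:03 PM UTC on Nov 20.
Flight 1 lands earlier by 17 hours 43 minutes.

the first, by 17 hours 43 minutes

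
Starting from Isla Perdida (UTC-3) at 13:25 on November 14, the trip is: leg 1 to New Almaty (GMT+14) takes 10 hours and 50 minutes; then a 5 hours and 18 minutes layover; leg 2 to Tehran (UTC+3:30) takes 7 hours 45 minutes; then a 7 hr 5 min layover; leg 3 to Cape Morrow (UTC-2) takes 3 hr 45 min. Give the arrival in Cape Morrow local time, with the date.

Convert departure to UTC: 13:25 + 3:00 = 16:25 UTC on Nov 14.
Add 10 hours and 50 minutes leg 1 → 03:15 UTC (Nov 15).
Add 5 hours 18 minutes layover in New Almaty → 08:33 UTC.
Add 7 hours 45 minutes leg 2 → 16:18 UTC.
Add 7 hours and 5 minutes layover in Tehran → 23:23 UTC.
Add 3 hours and 45 minutes leg 3 → 03:08 UTC (Nov 16).
Cape Morrow is UTC−2:00, so local arrival = 03:08 − 2:00 = 01:08 on Nov 16.

01:08 on November 16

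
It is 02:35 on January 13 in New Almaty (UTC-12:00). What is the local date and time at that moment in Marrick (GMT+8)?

Marrick is 20:00 ahead of New Almaty.
Shift by the zone difference: 02:35 + 20:00 = 22:35 on Jan 13 in Marrick.

22:35 on January 13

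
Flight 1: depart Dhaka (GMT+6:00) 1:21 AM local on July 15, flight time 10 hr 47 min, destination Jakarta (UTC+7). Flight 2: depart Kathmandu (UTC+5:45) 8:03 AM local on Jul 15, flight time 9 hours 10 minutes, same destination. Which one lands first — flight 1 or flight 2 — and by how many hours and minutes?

Flight 1 in UTC: 1:21 AM − 6:00 = 7:21 PM on Jul 14.
+10 hours 47 minutes → arrive 6:08 AM UTC on Jul 15.
Flight 2 in UTC: 8:03 AM − 5:45 = 2:18 AM on Jul 15.
+9 hours and 10 minutes → arrive 11:28 AM UTC on Jul 15.
Flight 1 lands earlier by 5 hours 20 minutes.

the first, by 5 hours 20 minutes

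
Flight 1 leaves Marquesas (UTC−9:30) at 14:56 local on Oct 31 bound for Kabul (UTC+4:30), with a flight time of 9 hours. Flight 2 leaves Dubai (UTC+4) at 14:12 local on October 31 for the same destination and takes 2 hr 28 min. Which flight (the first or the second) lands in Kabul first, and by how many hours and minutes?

the second, by 20 hours 46 minutes

Flight 1 in UTC: 14:56 + 9:30 = 00:26 on Nov 1.
+9 hours → arrive 09:26 UTC on Nov 1.
Flight 2 in UTC: 14:12 − 4:00 = 10:12 on Oct 31.
+2 hours 28 minutes → arrive 12:40 UTC on Oct 31.
Flight 2 lands earlier by 20 hours 46 minutes.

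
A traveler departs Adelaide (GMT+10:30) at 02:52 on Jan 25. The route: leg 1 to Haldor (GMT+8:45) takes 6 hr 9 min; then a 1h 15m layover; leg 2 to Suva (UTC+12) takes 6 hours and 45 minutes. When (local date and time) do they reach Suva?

Convert departure to UTC: 02:52 − 10:30 = 16:22 UTC on Jan 24.
Add 6 hours and 9 minutes leg 1 → 22:31 UTC.
Add 1 hour 15 minutes layover in Haldor → 23:46 UTC.
Add 6 hours 45 minutes leg 2 → 06:31 UTC (Jan 25).
Suva is UTC+12:00, so local arrival = 06:31 + 12:00 = 18:31 on Jan 25.

18:31 on January 25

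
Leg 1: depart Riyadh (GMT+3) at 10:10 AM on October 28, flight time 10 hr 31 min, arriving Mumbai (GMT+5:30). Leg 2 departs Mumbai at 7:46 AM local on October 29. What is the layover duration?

Convert departure to UTC: 10:10 AM − 3:00 = 7:10 AM UTC on Oct 28.
Add 10 hours and 31 minutes flight time → 5:41 PM UTC.
Mumbai is UTC+5:30, so local arrival = 5:41 PM + 5:30 = 11:11 PM on Oct 28.
Layover = 7:46 AM − 11:11 PM (+1 day) = 8 hours 35 minutes.

8 hours 35 minutes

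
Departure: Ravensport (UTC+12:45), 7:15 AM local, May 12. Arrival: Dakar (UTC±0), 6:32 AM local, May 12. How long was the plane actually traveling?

Departure in UTC: 7:15 AM − 12:45 = 6:30 PM on May 11.
Arrival is already UTC: 6:32 AM on May 12.
Elapsed = 6:32 AM − 6:30 PM (+1 day) = 12 hours 2 minutes.

12 hours 2 minutes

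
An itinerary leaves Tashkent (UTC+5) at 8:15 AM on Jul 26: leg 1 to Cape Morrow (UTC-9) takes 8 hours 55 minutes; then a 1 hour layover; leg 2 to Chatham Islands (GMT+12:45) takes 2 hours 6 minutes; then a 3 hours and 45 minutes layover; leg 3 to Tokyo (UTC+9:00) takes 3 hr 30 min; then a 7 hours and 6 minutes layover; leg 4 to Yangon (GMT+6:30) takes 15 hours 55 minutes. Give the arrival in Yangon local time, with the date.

Convert departure to UTC: 8:15 AM − 5:00 = 3:15 AM UTC on Jul 26.
Add 8 hours 55 minutes leg 1 → 12:10 PM UTC.
Add 1 hour layover in Cape Morrow → 1:10 PM UTC.
Add 2 hours and 6 minutes leg 2 → 3:16 PM UTC.
Add 3 hours 45 minutes layover in Chatham Islands → 7:01 PM UTC.
Add 3 hours 30 minutes leg 3 → 10:31 PM UTC.
Add 7 hours and 6 minutes layover in Tokyo → 5:37 AM UTC (Jul 27).
Add 15 hours 55 minutes leg 4 → 9:32 PM UTC.
Yangon is UTC+6:30, so local arrival = 9:32 PM + 6:30 = 4:02 AM on Jul 28.

4:02 AM on Jul 28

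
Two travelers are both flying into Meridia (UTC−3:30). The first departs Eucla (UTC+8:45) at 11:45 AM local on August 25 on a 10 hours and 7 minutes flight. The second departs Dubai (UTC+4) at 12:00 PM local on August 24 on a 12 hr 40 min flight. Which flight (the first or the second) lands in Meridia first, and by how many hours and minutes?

Flight 1 in UTC: 11:45 AM − 8:45 = 3:00 AM on Aug 25.
+10 hours and 7 minutes → arrive 1:07 PM UTC on Aug 25.
Flight 2 in UTC: 12:00 PM − 4:00 = 8:00 AM on Aug 24.
+12 hours and 40 minutes → arrive 8:40 PM UTC on Aug 24.
Flight 2 lands earlier by 16 hours 27 minutes.

the second, by 16 hours 27 minutes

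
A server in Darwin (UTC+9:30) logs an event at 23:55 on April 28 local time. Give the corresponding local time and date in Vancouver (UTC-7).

In UTC: 23:55 − 9:30 = 14:25 on Apr 28.
Vancouver is UTC−7:00: 14:25 − 7:00 = 07:25 on Apr 28.

07:25 on Apr 28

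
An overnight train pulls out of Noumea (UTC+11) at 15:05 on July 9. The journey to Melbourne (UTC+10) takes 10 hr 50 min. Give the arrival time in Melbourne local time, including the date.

Convert departure to UTC: 15:05 − 11:00 = 04:05 UTC on Jul 9.
Add 10 hours 50 minutes travel time → 14:55 UTC.
Melbourne is UTC+10:00, so local arrival = 14:55 + 10:00 = 00:55 on Jul 10.

00:55 on July 10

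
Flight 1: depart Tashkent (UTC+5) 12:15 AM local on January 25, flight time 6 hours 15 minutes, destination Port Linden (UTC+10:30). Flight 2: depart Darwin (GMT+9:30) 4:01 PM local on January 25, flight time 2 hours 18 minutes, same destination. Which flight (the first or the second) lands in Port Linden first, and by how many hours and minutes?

Flight 1 in UTC: 12:15 AM − 5:00 = 7:15 PM on Jan 24.
+6 hours 15 minutes → arrive 1:30 AM UTC on Jan 25.
Flight 2 in UTC: 4:01 PM − 9:30 = 6:31 AM on Jan 25.
+2 hours and 18 minutes → arrive 8:49 AM UTC on Jan 25.
Flight 1 lands earlier by 7 hours 19 minutes.

the first, by 7 hours 19 minutes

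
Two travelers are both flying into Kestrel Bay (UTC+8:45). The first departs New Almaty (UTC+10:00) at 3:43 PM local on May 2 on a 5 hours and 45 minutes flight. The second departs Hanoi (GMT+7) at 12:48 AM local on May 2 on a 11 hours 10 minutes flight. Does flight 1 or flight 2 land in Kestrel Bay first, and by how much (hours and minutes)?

Flight 1 in UTC: 3:43 PM − 10:00 = 5:43 AM on May 2.
+5 hours and 45 minutes → arrive 11:28 AM UTC on May 2.
Flight 2 in UTC: 12:48 AM − 7:00 = 5:48 PM on May 1.
+11 hours and 10 minutes → arrive 4:58 AM UTC on May 2.
Flight 2 lands earlier by 6 hours 30 minutes.

the second, by 6 hours 30 minutes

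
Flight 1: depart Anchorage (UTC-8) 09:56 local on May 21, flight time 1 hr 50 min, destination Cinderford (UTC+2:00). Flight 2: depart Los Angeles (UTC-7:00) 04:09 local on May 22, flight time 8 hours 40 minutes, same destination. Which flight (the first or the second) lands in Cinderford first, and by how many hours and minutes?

the first, by 24 hours 3 minutes

Flight 1 in UTC: 09:56 + 8:00 = 17:56 on May 21.
+1 hour 50 minutes → arrive 19:46 UTC on May 21.
Flight 2 in UTC: 04:09 + 7:00 = 11:09 on May 22.
+8 hours 40 minutes → arrive 19:49 UTC on May 22.
Flight 1 lands earlier by 24 hours 3 minutes.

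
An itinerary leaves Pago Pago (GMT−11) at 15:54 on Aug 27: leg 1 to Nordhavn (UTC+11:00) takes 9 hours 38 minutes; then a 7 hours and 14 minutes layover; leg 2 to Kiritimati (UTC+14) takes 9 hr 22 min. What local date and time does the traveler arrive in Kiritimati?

19:08 on Aug 29

Convert departure to UTC: 15:54 + 11:00 = 02:54 UTC on Aug 28.
Add 9 hours and 38 minutes leg 1 → 12:32 UTC.
Add 7 hours 14 minutes layover in Nordhavn → 19:46 UTC.
Add 9 hours and 22 minutes leg 2 → 05:08 UTC (Aug 29).
Kiritimati is UTC+14:00, so local arrival = 05:08 + 14:00 = 19:08 on Aug 29.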